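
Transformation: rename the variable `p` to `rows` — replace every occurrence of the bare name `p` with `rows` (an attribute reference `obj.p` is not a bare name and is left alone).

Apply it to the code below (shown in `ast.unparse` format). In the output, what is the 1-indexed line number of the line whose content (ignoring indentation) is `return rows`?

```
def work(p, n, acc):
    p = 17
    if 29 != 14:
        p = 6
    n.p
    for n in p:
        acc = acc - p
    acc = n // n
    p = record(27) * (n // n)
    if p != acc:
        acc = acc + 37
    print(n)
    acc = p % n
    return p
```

Transformed code:
def work(rows, n, acc):
    rows = 17
    if 29 != 14:
        rows = 6
    n.p
    for n in rows:
        acc = acc - rows
    acc = n // n
    rows = record(27) * (n // n)
    if rows != acc:
        acc = acc + 37
    print(n)
    acc = rows % n
    return rows

14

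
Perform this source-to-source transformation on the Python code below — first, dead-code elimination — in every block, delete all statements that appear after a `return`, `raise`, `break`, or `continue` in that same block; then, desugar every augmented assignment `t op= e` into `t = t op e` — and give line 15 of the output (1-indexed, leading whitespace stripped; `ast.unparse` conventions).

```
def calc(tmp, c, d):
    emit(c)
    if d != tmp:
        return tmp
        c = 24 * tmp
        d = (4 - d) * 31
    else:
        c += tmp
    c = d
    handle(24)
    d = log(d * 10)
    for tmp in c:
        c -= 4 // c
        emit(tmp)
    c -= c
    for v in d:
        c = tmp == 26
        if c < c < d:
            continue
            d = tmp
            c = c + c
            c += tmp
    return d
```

c = tmp == 26

Transformed code:
def calc(tmp, c, d):
    emit(c)
    if d != tmp:
        return tmp
    else:
        c = c + tmp
    c = d
    handle(24)
    d = log(d * 10)
    for tmp in c:
        c = c - 4 // c
        emit(tmp)
    c = c - c
    for v in d:
        c = tmp == 26
        if c < c < d:
            continue
    return d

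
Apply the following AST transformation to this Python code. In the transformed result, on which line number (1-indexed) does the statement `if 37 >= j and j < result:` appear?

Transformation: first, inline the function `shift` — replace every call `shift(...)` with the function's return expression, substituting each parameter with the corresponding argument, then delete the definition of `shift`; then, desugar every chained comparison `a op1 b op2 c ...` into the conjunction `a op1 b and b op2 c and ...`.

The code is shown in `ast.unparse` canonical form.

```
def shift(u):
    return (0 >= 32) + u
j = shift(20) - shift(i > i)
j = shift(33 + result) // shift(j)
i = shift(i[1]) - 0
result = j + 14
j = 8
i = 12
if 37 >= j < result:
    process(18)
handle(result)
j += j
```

7

Transformed code:
j = (0 >= 32) + 20 - ((0 >= 32) + (i > i))
j = ((0 >= 32) + (33 + result)) // ((0 >= 32) + j)
i = (0 >= 32) + i[1] - 0
result = j + 14
j = 8
i = 12
if 37 >= j and j < result:
    process(18)
handle(result)
j += j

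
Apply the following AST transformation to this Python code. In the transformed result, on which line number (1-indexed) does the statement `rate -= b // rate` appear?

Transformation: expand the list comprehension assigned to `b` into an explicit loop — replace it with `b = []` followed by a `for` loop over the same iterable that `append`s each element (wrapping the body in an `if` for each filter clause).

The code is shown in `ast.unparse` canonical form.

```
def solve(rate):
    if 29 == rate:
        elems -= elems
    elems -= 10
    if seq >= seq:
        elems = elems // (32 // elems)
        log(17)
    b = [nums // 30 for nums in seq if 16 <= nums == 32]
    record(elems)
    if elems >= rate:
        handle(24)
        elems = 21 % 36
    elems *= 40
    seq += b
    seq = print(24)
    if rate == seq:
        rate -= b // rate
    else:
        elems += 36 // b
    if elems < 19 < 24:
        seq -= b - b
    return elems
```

20

Transformed code:
def solve(rate):
    if 29 == rate:
        elems -= elems
    elems -= 10
    if seq >= seq:
        elems = elems // (32 // elems)
        log(17)
    b = []
    for nums in seq:
        if 16 <= nums == 32:
            b.append(nums // 30)
    record(elems)
    if elems >= rate:
        handle(24)
        elems = 21 % 36
    elems *= 40
    seq += b
    seq = print(24)
    if rate == seq:
        rate -= b // rate
    else:
        elems += 36 // b
    if elems < 19 < 24:
        seq -= b - b
    return elems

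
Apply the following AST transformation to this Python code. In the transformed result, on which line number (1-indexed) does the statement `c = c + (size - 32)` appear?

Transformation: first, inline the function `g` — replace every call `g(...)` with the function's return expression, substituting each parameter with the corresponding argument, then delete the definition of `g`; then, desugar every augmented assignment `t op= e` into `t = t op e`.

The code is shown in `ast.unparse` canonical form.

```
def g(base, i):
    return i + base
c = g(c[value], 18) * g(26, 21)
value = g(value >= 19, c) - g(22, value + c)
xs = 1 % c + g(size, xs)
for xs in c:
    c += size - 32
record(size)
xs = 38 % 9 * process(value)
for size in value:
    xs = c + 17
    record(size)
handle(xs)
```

Transformed code:
c = (18 + c[value]) * (21 + 26)
value = c + (value >= 19) - (value + c + 22)
xs = 1 % c + (xs + size)
for xs in c:
    c = c + (size - 32)
record(size)
xs = 38 % 9 * process(value)
for size in value:
    xs = c + 17
    record(size)
handle(xs)

5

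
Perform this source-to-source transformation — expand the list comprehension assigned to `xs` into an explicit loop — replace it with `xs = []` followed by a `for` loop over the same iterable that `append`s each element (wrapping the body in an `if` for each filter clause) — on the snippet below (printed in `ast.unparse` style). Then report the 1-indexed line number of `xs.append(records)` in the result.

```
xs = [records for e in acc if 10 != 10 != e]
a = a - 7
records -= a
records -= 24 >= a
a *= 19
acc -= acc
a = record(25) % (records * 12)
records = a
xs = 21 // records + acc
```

Transformed code:
xs = []
for e in acc:
    if 10 != 10 != e:
        xs.append(records)
a = a - 7
records -= a
records -= 24 >= a
a *= 19
acc -= acc
a = record(25) % (records * 12)
records = a
xs = 21 // records + acc

4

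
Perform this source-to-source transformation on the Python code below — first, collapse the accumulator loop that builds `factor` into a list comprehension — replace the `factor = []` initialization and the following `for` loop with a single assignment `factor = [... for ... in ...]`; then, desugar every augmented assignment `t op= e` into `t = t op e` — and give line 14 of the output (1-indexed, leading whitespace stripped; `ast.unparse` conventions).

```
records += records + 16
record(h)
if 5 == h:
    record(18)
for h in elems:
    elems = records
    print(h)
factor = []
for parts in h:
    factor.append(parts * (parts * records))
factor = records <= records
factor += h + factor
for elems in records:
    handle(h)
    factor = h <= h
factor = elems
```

factor = elems

Transformed code:
records = records + (records + 16)
record(h)
if 5 == h:
    record(18)
for h in elems:
    elems = records
    print(h)
factor = [parts * (parts * records) for parts in h]
factor = records <= records
factor = factor + (h + factor)
for elems in records:
    handle(h)
    factor = h <= h
factor = elems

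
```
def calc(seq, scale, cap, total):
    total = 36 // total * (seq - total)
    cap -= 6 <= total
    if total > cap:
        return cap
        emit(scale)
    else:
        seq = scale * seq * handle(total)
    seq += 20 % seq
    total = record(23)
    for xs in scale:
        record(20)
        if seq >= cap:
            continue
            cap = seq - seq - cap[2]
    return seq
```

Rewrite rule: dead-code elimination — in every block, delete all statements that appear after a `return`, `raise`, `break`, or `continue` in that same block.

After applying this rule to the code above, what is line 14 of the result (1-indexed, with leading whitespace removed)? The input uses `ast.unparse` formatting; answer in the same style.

return seq

Transformed code:
def calc(seq, scale, cap, total):
    total = 36 // total * (seq - total)
    cap -= 6 <= total
    if total > cap:
        return cap
    else:
        seq = scale * seq * handle(total)
    seq += 20 % seq
    total = record(23)
    for xs in scale:
        record(20)
        if seq >= cap:
            continue
    return seq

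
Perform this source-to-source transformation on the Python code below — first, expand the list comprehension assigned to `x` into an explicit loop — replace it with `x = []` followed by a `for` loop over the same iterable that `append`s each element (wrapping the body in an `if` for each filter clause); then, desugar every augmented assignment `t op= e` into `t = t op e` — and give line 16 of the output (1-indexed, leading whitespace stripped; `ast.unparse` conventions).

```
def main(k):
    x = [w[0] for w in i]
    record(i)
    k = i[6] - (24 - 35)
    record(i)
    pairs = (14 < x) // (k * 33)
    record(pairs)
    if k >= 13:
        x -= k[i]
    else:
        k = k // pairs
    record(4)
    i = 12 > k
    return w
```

Transformed code:
def main(k):
    x = []
    for w in i:
        x.append(w[0])
    record(i)
    k = i[6] - (24 - 35)
    record(i)
    pairs = (14 < x) // (k * 33)
    record(pairs)
    if k >= 13:
        x = x - k[i]
    else:
        k = k // pairs
    record(4)
    i = 12 > k
    return w

return w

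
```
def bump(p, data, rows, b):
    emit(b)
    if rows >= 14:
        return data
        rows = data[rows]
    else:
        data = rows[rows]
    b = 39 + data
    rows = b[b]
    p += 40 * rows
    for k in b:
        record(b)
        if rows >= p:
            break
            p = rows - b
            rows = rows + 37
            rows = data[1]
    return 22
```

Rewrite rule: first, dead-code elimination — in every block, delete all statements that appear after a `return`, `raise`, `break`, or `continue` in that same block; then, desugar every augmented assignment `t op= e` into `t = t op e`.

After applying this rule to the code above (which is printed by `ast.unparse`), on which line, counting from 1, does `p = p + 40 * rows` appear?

9

Transformed code:
def bump(p, data, rows, b):
    emit(b)
    if rows >= 14:
        return data
    else:
        data = rows[rows]
    b = 39 + data
    rows = b[b]
    p = p + 40 * rows
    for k in b:
        record(b)
        if rows >= p:
            break
    return 22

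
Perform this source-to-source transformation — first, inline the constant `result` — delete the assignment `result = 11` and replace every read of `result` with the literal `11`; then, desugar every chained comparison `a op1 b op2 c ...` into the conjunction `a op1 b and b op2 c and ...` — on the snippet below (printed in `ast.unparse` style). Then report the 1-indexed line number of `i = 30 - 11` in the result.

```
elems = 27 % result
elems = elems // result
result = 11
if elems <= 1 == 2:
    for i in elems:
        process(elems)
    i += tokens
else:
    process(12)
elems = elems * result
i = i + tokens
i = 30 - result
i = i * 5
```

11

Transformed code:
elems = 27 % 11
elems = elems // 11
if elems <= 1 and 1 == 2:
    for i in elems:
        process(elems)
    i += tokens
else:
    process(12)
elems = elems * 11
i = i + tokens
i = 30 - 11
i = i * 5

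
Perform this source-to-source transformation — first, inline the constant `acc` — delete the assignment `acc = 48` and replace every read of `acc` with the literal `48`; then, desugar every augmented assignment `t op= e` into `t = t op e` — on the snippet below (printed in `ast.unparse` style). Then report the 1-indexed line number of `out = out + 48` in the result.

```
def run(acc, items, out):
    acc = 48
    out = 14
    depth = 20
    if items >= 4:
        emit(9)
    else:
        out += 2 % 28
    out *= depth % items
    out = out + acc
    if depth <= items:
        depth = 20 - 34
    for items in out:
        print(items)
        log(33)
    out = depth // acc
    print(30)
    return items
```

9

Transformed code:
def run(acc, items, out):
    out = 14
    depth = 20
    if items >= 4:
        emit(9)
    else:
        out = out + 2 % 28
    out = out * (depth % items)
    out = out + 48
    if depth <= items:
        depth = 20 - 34
    for items in out:
        print(items)
        log(33)
    out = depth // 48
    print(30)
    return items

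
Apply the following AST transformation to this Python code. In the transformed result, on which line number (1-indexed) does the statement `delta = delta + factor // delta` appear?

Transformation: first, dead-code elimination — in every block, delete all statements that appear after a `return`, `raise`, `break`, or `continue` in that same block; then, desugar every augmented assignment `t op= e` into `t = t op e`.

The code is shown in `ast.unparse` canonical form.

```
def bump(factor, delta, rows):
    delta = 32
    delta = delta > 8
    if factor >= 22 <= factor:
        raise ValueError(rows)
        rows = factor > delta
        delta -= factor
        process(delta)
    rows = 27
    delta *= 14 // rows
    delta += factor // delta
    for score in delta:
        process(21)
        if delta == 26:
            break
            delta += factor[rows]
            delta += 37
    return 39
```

8

Transformed code:
def bump(factor, delta, rows):
    delta = 32
    delta = delta > 8
    if factor >= 22 <= factor:
        raise ValueError(rows)
    rows = 27
    delta = delta * (14 // rows)
    delta = delta + factor // delta
    for score in delta:
        process(21)
        if delta == 26:
            break
    return 39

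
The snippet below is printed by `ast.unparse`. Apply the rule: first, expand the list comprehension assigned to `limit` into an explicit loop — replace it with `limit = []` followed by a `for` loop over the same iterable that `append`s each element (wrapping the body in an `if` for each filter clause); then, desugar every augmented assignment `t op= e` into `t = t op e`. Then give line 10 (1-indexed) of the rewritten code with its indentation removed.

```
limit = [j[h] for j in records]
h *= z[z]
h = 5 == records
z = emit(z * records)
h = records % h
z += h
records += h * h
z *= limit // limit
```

z = z * (limit // limit)

Transformed code:
limit = []
for j in records:
    limit.append(j[h])
h = h * z[z]
h = 5 == records
z = emit(z * records)
h = records % h
z = z + h
records = records + h * h
z = z * (limit // limit)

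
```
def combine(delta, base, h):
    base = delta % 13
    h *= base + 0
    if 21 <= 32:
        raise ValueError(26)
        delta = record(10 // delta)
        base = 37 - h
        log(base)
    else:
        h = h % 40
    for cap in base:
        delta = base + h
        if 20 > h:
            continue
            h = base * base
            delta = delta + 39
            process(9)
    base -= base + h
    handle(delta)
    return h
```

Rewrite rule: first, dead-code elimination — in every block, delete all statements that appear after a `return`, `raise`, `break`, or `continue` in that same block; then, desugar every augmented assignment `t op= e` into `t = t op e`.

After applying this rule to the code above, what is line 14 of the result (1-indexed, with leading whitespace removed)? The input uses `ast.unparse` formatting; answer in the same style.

return h

Transformed code:
def combine(delta, base, h):
    base = delta % 13
    h = h * (base + 0)
    if 21 <= 32:
        raise ValueError(26)
    else:
        h = h % 40
    for cap in base:
        delta = base + h
        if 20 > h:
            continue
    base = base - (base + h)
    handle(delta)
    return h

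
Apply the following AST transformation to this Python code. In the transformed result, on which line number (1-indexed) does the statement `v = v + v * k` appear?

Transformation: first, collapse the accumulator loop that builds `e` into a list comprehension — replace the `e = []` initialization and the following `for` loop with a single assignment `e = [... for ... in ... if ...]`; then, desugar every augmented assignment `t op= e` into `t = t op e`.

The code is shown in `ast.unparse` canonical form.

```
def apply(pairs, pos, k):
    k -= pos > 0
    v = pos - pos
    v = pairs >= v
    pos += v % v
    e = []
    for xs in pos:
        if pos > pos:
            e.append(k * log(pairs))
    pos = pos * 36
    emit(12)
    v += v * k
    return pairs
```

Transformed code:
def apply(pairs, pos, k):
    k = k - (pos > 0)
    v = pos - pos
    v = pairs >= v
    pos = pos + v % v
    e = [k * log(pairs) for xs in pos if pos > pos]
    pos = pos * 36
    emit(12)
    v = v + v * k
    return pairs

9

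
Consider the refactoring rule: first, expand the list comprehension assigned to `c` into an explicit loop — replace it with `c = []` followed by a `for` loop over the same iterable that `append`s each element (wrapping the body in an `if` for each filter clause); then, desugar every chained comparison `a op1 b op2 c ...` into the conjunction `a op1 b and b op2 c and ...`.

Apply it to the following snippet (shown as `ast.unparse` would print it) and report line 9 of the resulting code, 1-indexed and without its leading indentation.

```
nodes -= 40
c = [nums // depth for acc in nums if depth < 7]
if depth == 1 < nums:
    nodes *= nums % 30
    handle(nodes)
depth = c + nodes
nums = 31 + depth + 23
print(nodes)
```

depth = c + nodes

Transformed code:
nodes -= 40
c = []
for acc in nums:
    if depth < 7:
        c.append(nums // depth)
if depth == 1 and 1 < nums:
    nodes *= nums % 30
    handle(nodes)
depth = c + nodes
nums = 31 + depth + 23
print(nodes)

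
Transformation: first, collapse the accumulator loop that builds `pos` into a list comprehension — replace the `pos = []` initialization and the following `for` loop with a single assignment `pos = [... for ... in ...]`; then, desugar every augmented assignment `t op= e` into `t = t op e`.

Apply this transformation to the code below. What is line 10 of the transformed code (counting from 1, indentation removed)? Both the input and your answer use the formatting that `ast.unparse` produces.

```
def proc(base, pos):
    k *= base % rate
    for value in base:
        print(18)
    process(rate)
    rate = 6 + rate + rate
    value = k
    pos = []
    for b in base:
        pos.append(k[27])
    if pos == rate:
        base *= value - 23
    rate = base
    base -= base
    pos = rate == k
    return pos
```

base = base * (value - 23)

Transformed code:
def proc(base, pos):
    k = k * (base % rate)
    for value in base:
        print(18)
    process(rate)
    rate = 6 + rate + rate
    value = k
    pos = [k[27] for b in base]
    if pos == rate:
        base = base * (value - 23)
    rate = base
    base = base - base
    pos = rate == k
    return pos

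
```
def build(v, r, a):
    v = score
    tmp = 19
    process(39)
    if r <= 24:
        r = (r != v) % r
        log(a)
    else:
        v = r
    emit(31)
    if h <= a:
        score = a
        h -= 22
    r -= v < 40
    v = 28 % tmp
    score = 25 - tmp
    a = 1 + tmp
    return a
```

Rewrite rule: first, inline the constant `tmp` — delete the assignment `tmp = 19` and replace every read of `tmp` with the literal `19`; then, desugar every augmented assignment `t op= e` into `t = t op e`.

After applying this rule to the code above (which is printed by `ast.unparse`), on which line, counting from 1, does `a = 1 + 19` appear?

16

Transformed code:
def build(v, r, a):
    v = score
    process(39)
    if r <= 24:
        r = (r != v) % r
        log(a)
    else:
        v = r
    emit(31)
    if h <= a:
        score = a
        h = h - 22
    r = r - (v < 40)
    v = 28 % 19
    score = 25 - 19
    a = 1 + 19
    return a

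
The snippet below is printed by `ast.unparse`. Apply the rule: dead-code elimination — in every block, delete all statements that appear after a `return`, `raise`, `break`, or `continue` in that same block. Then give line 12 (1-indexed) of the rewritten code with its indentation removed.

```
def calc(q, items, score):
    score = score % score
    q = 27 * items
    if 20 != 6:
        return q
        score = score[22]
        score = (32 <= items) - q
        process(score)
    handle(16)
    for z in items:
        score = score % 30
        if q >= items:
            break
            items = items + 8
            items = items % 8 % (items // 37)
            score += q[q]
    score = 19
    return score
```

Transformed code:
def calc(q, items, score):
    score = score % score
    q = 27 * items
    if 20 != 6:
        return q
    handle(16)
    for z in items:
        score = score % 30
        if q >= items:
            break
    score = 19
    return score

return score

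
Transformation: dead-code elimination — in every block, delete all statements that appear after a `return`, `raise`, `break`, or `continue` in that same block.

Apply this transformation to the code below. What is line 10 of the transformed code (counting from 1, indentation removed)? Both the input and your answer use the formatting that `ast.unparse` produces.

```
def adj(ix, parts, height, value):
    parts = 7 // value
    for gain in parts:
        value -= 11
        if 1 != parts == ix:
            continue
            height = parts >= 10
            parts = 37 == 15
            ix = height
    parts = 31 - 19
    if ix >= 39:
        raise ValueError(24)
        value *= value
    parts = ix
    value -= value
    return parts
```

Transformed code:
def adj(ix, parts, height, value):
    parts = 7 // value
    for gain in parts:
        value -= 11
        if 1 != parts == ix:
            continue
    parts = 31 - 19
    if ix >= 39:
        raise ValueError(24)
    parts = ix
    value -= value
    return parts

parts = ix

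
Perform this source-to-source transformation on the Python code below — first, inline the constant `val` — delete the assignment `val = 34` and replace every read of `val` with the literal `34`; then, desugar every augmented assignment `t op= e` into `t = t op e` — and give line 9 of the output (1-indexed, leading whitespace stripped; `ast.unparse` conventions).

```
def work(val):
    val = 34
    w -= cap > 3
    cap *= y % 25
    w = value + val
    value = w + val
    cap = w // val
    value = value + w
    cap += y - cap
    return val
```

Transformed code:
def work(val):
    w = w - (cap > 3)
    cap = cap * (y % 25)
    w = value + 34
    value = w + 34
    cap = w // 34
    value = value + w
    cap = cap + (y - cap)
    return 34

return 34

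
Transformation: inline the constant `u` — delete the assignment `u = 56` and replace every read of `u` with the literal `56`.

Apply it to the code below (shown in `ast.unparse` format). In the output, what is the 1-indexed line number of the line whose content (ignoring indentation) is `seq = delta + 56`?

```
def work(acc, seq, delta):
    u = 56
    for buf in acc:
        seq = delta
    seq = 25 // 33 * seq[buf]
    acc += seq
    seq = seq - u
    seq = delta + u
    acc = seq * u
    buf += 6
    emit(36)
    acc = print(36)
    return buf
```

7

Transformed code:
def work(acc, seq, delta):
    for buf in acc:
        seq = delta
    seq = 25 // 33 * seq[buf]
    acc += seq
    seq = seq - 56
    seq = delta + 56
    acc = seq * 56
    buf += 6
    emit(36)
    acc = print(36)
    return buf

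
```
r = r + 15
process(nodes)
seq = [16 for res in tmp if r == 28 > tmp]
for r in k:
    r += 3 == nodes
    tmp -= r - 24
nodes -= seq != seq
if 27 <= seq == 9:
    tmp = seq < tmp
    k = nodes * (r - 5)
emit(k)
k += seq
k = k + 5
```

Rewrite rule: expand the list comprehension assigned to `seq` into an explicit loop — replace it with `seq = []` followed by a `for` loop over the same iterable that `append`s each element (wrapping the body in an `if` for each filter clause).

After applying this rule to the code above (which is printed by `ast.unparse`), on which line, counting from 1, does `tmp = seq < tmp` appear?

12

Transformed code:
r = r + 15
process(nodes)
seq = []
for res in tmp:
    if r == 28 > tmp:
        seq.append(16)
for r in k:
    r += 3 == nodes
    tmp -= r - 24
nodes -= seq != seq
if 27 <= seq == 9:
    tmp = seq < tmp
    k = nodes * (r - 5)
emit(k)
k += seq
k = k + 5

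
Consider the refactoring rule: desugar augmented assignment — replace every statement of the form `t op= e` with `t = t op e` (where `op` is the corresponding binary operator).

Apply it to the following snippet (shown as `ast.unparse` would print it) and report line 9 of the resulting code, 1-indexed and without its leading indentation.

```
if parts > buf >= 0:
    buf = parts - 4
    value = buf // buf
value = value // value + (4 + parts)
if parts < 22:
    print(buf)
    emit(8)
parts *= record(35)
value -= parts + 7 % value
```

Transformed code:
if parts > buf >= 0:
    buf = parts - 4
    value = buf // buf
value = value // value + (4 + parts)
if parts < 22:
    print(buf)
    emit(8)
parts = parts * record(35)
value = value - (parts + 7 % value)

value = value - (parts + 7 % value)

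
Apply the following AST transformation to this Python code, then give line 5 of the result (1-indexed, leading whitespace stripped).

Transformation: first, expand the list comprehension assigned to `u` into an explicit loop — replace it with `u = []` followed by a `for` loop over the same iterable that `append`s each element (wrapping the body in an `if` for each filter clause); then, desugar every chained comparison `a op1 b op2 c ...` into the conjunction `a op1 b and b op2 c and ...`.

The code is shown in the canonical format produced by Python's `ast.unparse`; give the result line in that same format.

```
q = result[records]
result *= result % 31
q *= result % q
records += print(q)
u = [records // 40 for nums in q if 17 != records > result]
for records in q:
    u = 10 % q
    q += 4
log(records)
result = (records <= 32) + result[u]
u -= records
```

u = []

Transformed code:
q = result[records]
result *= result % 31
q *= result % q
records += print(q)
u = []
for nums in q:
    if 17 != records and records > result:
        u.append(records // 40)
for records in q:
    u = 10 % q
    q += 4
log(records)
result = (records <= 32) + result[u]
u -= records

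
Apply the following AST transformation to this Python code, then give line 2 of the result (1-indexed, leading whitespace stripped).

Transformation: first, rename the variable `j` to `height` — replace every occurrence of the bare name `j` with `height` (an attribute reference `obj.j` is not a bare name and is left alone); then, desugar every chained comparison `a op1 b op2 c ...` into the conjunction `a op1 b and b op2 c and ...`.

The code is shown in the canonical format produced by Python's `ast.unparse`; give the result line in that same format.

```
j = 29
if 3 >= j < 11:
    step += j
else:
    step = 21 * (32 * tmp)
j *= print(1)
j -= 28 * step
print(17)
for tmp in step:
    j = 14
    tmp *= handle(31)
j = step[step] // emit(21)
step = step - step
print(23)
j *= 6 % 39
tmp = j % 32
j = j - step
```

Transformed code:
height = 29
if 3 >= height and height < 11:
    step += height
else:
    step = 21 * (32 * tmp)
height *= print(1)
height -= 28 * step
print(17)
for tmp in step:
    height = 14
    tmp *= handle(31)
height = step[step] // emit(21)
step = step - step
print(23)
height *= 6 % 39
tmp = height % 32
height = height - step

if 3 >= height and height < 11:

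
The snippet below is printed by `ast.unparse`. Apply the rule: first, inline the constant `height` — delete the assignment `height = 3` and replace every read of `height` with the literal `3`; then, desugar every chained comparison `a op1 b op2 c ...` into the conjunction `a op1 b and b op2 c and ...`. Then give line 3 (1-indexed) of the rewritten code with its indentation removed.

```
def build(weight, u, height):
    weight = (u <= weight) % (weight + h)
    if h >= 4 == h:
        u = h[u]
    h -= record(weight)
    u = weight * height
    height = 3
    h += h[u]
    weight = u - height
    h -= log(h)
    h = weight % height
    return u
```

Transformed code:
def build(weight, u, height):
    weight = (u <= weight) % (weight + h)
    if h >= 4 and 4 == h:
        u = h[u]
    h -= record(weight)
    u = weight * 3
    h += h[u]
    weight = u - 3
    h -= log(h)
    h = weight % 3
    return u

if h >= 4 and 4 == h:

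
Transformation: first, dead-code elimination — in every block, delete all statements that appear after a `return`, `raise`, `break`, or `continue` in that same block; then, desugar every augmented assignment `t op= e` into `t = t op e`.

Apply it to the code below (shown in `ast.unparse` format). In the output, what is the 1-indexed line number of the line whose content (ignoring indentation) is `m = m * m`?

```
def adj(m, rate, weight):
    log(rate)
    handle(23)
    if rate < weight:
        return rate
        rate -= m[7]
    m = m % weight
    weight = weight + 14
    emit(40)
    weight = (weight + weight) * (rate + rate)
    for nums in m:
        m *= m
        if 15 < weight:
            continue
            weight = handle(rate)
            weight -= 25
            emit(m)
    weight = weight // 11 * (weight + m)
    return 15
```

11

Transformed code:
def adj(m, rate, weight):
    log(rate)
    handle(23)
    if rate < weight:
        return rate
    m = m % weight
    weight = weight + 14
    emit(40)
    weight = (weight + weight) * (rate + rate)
    for nums in m:
        m = m * m
        if 15 < weight:
            continue
    weight = weight // 11 * (weight + m)
    return 15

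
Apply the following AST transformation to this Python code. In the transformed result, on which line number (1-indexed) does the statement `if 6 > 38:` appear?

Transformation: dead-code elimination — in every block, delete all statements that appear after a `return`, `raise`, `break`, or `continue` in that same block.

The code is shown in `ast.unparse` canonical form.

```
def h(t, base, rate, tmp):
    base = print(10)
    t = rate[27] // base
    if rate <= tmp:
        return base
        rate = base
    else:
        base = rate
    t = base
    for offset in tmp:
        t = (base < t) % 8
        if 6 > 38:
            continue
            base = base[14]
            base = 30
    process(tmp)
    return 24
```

Transformed code:
def h(t, base, rate, tmp):
    base = print(10)
    t = rate[27] // base
    if rate <= tmp:
        return base
    else:
        base = rate
    t = base
    for offset in tmp:
        t = (base < t) % 8
        if 6 > 38:
            continue
    process(tmp)
    return 24

11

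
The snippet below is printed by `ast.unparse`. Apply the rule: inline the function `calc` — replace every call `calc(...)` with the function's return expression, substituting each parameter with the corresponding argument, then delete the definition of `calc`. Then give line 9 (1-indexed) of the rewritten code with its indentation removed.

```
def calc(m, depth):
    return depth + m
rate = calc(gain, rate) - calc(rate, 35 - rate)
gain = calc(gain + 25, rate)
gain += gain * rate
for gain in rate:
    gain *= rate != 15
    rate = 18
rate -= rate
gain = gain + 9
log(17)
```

Transformed code:
rate = rate + gain - (35 - rate + rate)
gain = rate + (gain + 25)
gain += gain * rate
for gain in rate:
    gain *= rate != 15
    rate = 18
rate -= rate
gain = gain + 9
log(17)

log(17)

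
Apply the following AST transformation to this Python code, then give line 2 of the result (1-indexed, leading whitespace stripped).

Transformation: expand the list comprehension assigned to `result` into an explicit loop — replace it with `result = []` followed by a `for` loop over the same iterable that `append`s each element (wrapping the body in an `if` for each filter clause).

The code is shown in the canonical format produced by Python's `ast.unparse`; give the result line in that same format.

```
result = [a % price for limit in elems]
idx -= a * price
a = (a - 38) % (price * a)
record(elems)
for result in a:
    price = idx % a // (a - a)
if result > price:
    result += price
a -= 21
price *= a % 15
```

for limit in elems:

Transformed code:
result = []
for limit in elems:
    result.append(a % price)
idx -= a * price
a = (a - 38) % (price * a)
record(elems)
for result in a:
    price = idx % a // (a - a)
if result > price:
    result += price
a -= 21
price *= a % 15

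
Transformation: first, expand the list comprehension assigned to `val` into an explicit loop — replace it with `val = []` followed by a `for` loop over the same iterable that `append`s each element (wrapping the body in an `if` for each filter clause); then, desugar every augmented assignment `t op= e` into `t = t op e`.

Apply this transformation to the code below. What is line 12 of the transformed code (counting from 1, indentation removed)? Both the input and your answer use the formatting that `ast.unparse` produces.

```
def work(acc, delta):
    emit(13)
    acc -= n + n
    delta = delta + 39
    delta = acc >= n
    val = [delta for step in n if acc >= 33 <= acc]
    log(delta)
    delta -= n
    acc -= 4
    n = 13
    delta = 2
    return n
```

acc = acc - 4

Transformed code:
def work(acc, delta):
    emit(13)
    acc = acc - (n + n)
    delta = delta + 39
    delta = acc >= n
    val = []
    for step in n:
        if acc >= 33 <= acc:
            val.append(delta)
    log(delta)
    delta = delta - n
    acc = acc - 4
    n = 13
    delta = 2
    return n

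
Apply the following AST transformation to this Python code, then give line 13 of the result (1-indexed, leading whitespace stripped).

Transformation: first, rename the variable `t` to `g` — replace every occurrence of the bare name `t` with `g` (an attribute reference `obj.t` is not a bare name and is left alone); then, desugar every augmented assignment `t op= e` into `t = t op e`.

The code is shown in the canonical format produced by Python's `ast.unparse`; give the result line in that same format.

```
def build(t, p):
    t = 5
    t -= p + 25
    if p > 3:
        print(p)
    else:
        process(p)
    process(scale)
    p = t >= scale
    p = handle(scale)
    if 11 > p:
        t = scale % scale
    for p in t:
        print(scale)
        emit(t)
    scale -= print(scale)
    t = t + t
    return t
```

Transformed code:
def build(g, p):
    g = 5
    g = g - (p + 25)
    if p > 3:
        print(p)
    else:
        process(p)
    process(scale)
    p = g >= scale
    p = handle(scale)
    if 11 > p:
        g = scale % scale
    for p in g:
        print(scale)
        emit(g)
    scale = scale - print(scale)
    g = g + g
    return g

for p in g:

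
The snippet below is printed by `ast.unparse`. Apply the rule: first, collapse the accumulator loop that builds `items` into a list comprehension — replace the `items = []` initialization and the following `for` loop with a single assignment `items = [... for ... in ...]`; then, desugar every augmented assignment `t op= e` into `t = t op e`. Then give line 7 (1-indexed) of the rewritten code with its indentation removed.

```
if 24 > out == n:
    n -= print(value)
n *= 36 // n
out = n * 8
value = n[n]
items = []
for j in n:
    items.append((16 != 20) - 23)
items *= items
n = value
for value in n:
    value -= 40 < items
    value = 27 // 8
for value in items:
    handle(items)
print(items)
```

items = items * items

Transformed code:
if 24 > out == n:
    n = n - print(value)
n = n * (36 // n)
out = n * 8
value = n[n]
items = [(16 != 20) - 23 for j in n]
items = items * items
n = value
for value in n:
    value = value - (40 < items)
    value = 27 // 8
for value in items:
    handle(items)
print(items)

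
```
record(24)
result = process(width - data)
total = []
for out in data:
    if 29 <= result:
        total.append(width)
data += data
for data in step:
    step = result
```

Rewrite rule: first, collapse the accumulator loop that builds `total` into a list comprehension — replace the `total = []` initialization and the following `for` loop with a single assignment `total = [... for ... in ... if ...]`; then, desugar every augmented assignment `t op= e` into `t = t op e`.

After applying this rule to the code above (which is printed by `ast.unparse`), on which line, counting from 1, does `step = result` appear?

Transformed code:
record(24)
result = process(width - data)
total = [width for out in data if 29 <= result]
data = data + data
for data in step:
    step = result

6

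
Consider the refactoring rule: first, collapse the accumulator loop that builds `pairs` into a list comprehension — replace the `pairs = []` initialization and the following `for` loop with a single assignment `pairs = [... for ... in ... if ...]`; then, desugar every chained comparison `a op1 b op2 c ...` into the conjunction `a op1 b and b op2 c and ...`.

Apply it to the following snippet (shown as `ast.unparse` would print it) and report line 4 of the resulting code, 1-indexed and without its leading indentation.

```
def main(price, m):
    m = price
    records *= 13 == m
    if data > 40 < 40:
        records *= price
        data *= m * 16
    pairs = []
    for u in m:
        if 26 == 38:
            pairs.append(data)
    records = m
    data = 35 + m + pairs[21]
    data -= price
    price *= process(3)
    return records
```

Transformed code:
def main(price, m):
    m = price
    records *= 13 == m
    if data > 40 and 40 < 40:
        records *= price
        data *= m * 16
    pairs = [data for u in m if 26 == 38]
    records = m
    data = 35 + m + pairs[21]
    data -= price
    price *= process(3)
    return records

if data > 40 and 40 < 40:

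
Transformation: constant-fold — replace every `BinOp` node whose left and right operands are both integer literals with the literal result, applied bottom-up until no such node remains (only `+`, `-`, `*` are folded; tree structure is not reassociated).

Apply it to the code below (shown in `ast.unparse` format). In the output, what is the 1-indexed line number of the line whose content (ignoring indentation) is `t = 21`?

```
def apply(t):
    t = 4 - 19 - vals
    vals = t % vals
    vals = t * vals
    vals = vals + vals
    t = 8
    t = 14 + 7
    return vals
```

7

Transformed code:
def apply(t):
    t = -15 - vals
    vals = t % vals
    vals = t * vals
    vals = vals + vals
    t = 8
    t = 21
    return vals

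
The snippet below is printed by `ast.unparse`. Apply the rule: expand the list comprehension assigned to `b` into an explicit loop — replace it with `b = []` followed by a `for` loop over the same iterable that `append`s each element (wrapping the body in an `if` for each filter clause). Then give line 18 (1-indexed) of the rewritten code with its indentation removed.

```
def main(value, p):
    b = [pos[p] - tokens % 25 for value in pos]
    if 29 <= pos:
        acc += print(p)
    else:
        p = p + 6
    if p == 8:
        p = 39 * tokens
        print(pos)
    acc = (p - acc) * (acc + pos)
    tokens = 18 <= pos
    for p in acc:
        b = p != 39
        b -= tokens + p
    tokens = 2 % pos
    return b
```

Transformed code:
def main(value, p):
    b = []
    for value in pos:
        b.append(pos[p] - tokens % 25)
    if 29 <= pos:
        acc += print(p)
    else:
        p = p + 6
    if p == 8:
        p = 39 * tokens
        print(pos)
    acc = (p - acc) * (acc + pos)
    tokens = 18 <= pos
    for p in acc:
        b = p != 39
        b -= tokens + p
    tokens = 2 % pos
    return b

return b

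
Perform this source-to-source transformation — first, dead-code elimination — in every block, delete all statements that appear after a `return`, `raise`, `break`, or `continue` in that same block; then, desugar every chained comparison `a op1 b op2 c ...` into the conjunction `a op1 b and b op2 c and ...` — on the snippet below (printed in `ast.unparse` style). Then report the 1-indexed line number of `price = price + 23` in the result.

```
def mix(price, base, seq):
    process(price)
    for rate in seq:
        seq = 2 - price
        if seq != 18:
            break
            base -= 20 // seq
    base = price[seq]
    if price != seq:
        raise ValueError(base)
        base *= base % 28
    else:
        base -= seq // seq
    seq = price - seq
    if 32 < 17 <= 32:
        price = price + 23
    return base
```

Transformed code:
def mix(price, base, seq):
    process(price)
    for rate in seq:
        seq = 2 - price
        if seq != 18:
            break
    base = price[seq]
    if price != seq:
        raise ValueError(base)
    else:
        base -= seq // seq
    seq = price - seq
    if 32 < 17 and 17 <= 32:
        price = price + 23
    return base

14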